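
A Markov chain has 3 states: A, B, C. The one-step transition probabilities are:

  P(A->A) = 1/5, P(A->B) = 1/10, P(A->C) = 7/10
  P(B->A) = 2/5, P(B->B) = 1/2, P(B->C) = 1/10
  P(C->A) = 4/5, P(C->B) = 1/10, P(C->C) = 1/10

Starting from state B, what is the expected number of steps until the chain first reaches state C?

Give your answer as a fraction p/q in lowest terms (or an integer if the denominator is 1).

Answer: 10/3

Derivation:
Let h_i = expected steps to first reach C from state i.
Boundary: h_C = 0.
First-step equations for the other states:
  h_A = 1 + 1/5*h_A + 1/10*h_B + 7/10*h_C
  h_B = 1 + 2/5*h_A + 1/2*h_B + 1/10*h_C

Substituting h_C = 0 and rearranging gives the linear system (I - Q) h = 1:
  [4/5, -1/10] . (h_A, h_B) = 1
  [-2/5, 1/2] . (h_A, h_B) = 1

Solving yields:
  h_A = 5/3
  h_B = 10/3

Starting state is B, so the expected hitting time is h_B = 10/3.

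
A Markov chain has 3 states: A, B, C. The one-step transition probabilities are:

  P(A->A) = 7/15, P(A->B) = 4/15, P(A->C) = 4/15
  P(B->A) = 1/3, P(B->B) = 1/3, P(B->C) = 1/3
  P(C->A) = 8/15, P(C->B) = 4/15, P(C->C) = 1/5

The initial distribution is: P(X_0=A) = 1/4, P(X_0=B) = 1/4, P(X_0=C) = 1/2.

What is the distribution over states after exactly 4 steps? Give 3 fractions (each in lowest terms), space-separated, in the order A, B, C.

Answer: 90401/202500 57857/202500 27121/101250

Derivation:
Propagating the distribution step by step (d_{t+1} = d_t * P):
d_0 = (A=1/4, B=1/4, C=1/2)
  d_1[A] = 1/4*7/15 + 1/4*1/3 + 1/2*8/15 = 7/15
  d_1[B] = 1/4*4/15 + 1/4*1/3 + 1/2*4/15 = 17/60
  d_1[C] = 1/4*4/15 + 1/4*1/3 + 1/2*1/5 = 1/4
d_1 = (A=7/15, B=17/60, C=1/4)
  d_2[A] = 7/15*7/15 + 17/60*1/3 + 1/4*8/15 = 401/900
  d_2[B] = 7/15*4/15 + 17/60*1/3 + 1/4*4/15 = 257/900
  d_2[C] = 7/15*4/15 + 17/60*1/3 + 1/4*1/5 = 121/450
d_2 = (A=401/900, B=257/900, C=121/450)
  d_3[A] = 401/900*7/15 + 257/900*1/3 + 121/450*8/15 = 1507/3375
  d_3[B] = 401/900*4/15 + 257/900*1/3 + 121/450*4/15 = 3857/13500
  d_3[C] = 401/900*4/15 + 257/900*1/3 + 121/450*1/5 = 241/900
d_3 = (A=1507/3375, B=3857/13500, C=241/900)
  d_4[A] = 1507/3375*7/15 + 3857/13500*1/3 + 241/900*8/15 = 90401/202500
  d_4[B] = 1507/3375*4/15 + 3857/13500*1/3 + 241/900*4/15 = 57857/202500
  d_4[C] = 1507/3375*4/15 + 3857/13500*1/3 + 241/900*1/5 = 27121/101250
d_4 = (A=90401/202500, B=57857/202500, C=27121/101250)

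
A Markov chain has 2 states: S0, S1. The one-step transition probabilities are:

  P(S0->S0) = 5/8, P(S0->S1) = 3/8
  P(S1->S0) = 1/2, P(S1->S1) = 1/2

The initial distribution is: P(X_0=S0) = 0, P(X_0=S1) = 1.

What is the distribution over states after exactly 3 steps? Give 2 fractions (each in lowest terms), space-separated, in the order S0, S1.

Propagating the distribution step by step (d_{t+1} = d_t * P):
d_0 = (S0=0, S1=1)
  d_1[S0] = 0*5/8 + 1*1/2 = 1/2
  d_1[S1] = 0*3/8 + 1*1/2 = 1/2
d_1 = (S0=1/2, S1=1/2)
  d_2[S0] = 1/2*5/8 + 1/2*1/2 = 9/16
  d_2[S1] = 1/2*3/8 + 1/2*1/2 = 7/16
d_2 = (S0=9/16, S1=7/16)
  d_3[S0] = 9/16*5/8 + 7/16*1/2 = 73/128
  d_3[S1] = 9/16*3/8 + 7/16*1/2 = 55/128
d_3 = (S0=73/128, S1=55/128)

Answer: 73/128 55/128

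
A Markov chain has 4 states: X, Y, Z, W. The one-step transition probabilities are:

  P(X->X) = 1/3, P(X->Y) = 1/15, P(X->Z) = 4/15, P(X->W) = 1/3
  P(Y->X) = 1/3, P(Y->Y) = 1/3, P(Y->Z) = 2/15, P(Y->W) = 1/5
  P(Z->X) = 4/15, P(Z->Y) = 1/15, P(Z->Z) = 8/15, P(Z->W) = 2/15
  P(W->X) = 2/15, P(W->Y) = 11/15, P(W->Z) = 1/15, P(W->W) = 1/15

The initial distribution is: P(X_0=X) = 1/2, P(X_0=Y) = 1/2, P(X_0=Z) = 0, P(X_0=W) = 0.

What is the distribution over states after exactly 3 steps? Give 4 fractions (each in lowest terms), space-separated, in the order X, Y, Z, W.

Propagating the distribution step by step (d_{t+1} = d_t * P):
d_0 = (X=1/2, Y=1/2, Z=0, W=0)
  d_1[X] = 1/2*1/3 + 1/2*1/3 + 0*4/15 + 0*2/15 = 1/3
  d_1[Y] = 1/2*1/15 + 1/2*1/3 + 0*1/15 + 0*11/15 = 1/5
  d_1[Z] = 1/2*4/15 + 1/2*2/15 + 0*8/15 + 0*1/15 = 1/5
  d_1[W] = 1/2*1/3 + 1/2*1/5 + 0*2/15 + 0*1/15 = 4/15
d_1 = (X=1/3, Y=1/5, Z=1/5, W=4/15)
  d_2[X] = 1/3*1/3 + 1/5*1/3 + 1/5*4/15 + 4/15*2/15 = 4/15
  d_2[Y] = 1/3*1/15 + 1/5*1/3 + 1/5*1/15 + 4/15*11/15 = 67/225
  d_2[Z] = 1/3*4/15 + 1/5*2/15 + 1/5*8/15 + 4/15*1/15 = 6/25
  d_2[W] = 1/3*1/3 + 1/5*1/5 + 1/5*2/15 + 4/15*1/15 = 44/225
d_2 = (X=4/15, Y=67/225, Z=6/25, W=44/225)
  d_3[X] = 4/15*1/3 + 67/225*1/3 + 6/25*4/15 + 44/225*2/15 = 313/1125
  d_3[Y] = 4/15*1/15 + 67/225*1/3 + 6/25*1/15 + 44/225*11/15 = 311/1125
  d_3[Z] = 4/15*4/15 + 67/225*2/15 + 6/25*8/15 + 44/225*1/15 = 34/135
  d_3[W] = 4/15*1/3 + 67/225*1/5 + 6/25*2/15 + 44/225*1/15 = 653/3375
d_3 = (X=313/1125, Y=311/1125, Z=34/135, W=653/3375)

Answer: 313/1125 311/1125 34/135 653/3375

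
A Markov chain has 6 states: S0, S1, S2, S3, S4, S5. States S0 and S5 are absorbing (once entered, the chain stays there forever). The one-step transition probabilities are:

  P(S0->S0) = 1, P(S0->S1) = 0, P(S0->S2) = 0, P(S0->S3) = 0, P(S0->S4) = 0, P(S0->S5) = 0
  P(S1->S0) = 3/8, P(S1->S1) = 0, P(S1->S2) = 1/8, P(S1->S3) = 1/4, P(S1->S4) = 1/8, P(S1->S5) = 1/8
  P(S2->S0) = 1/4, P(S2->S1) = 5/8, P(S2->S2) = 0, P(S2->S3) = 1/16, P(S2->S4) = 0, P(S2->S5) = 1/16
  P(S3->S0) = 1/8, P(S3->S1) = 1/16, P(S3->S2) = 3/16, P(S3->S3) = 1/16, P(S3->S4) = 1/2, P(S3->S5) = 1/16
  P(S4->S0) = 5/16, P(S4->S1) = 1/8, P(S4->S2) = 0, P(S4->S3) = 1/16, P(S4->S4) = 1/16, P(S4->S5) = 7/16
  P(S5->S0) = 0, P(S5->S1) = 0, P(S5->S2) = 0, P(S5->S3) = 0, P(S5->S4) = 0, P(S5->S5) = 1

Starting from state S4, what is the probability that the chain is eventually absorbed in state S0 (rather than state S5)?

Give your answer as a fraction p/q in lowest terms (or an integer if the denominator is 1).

Answer: 317/691

Derivation:
Let a_i = P(absorbed in S0 | start in state i).
Boundary conditions: a_S0 = 1, a_S5 = 0.
For each transient state i, a_i = sum_j P(i->j) * a_j:
  a_S1 = 3/8*a_S0 + 0*a_S1 + 1/8*a_S2 + 1/4*a_S3 + 1/8*a_S4 + 1/8*a_S5
  a_S2 = 1/4*a_S0 + 5/8*a_S1 + 0*a_S2 + 1/16*a_S3 + 0*a_S4 + 1/16*a_S5
  a_S3 = 1/8*a_S0 + 1/16*a_S1 + 3/16*a_S2 + 1/16*a_S3 + 1/2*a_S4 + 1/16*a_S5
  a_S4 = 5/16*a_S0 + 1/8*a_S1 + 0*a_S2 + 1/16*a_S3 + 1/16*a_S4 + 7/16*a_S5

Substituting a_S0 = 1 and a_S5 = 0, rearrange to (I - Q) a = r where r[i] = P(i -> S0):
  [1, -1/8, -1/4, -1/8] . (a_S1, a_S2, a_S3, a_S4) = 3/8
  [-5/8, 1, -1/16, 0] . (a_S1, a_S2, a_S3, a_S4) = 1/4
  [-1/16, -3/16, 15/16, -1/2] . (a_S1, a_S2, a_S3, a_S4) = 1/8
  [-1/8, 0, -1/16, 15/16] . (a_S1, a_S2, a_S3, a_S4) = 5/16

Solving yields:
  a_S1 = 456/691
  a_S2 = 482/691
  a_S3 = 388/691
  a_S4 = 317/691

Starting state is S4, so the absorption probability is a_S4 = 317/691.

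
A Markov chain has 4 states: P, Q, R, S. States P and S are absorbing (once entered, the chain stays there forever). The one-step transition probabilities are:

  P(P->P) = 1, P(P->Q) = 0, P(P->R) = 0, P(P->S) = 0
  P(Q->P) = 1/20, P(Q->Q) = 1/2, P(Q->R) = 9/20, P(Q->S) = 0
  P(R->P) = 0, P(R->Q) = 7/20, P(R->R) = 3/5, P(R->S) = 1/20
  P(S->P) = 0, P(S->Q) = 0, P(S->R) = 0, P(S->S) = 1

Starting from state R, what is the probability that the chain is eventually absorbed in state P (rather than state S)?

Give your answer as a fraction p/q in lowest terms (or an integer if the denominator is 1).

Let a_i = P(absorbed in P | start in state i).
Boundary conditions: a_P = 1, a_S = 0.
For each transient state i, a_i = sum_j P(i->j) * a_j:
  a_Q = 1/20*a_P + 1/2*a_Q + 9/20*a_R + 0*a_S
  a_R = 0*a_P + 7/20*a_Q + 3/5*a_R + 1/20*a_S

Substituting a_P = 1 and a_S = 0, rearrange to (I - Q) a = r where r[i] = P(i -> P):
  [1/2, -9/20] . (a_Q, a_R) = 1/20
  [-7/20, 2/5] . (a_Q, a_R) = 0

Solving yields:
  a_Q = 8/17
  a_R = 7/17

Starting state is R, so the absorption probability is a_R = 7/17.

Answer: 7/17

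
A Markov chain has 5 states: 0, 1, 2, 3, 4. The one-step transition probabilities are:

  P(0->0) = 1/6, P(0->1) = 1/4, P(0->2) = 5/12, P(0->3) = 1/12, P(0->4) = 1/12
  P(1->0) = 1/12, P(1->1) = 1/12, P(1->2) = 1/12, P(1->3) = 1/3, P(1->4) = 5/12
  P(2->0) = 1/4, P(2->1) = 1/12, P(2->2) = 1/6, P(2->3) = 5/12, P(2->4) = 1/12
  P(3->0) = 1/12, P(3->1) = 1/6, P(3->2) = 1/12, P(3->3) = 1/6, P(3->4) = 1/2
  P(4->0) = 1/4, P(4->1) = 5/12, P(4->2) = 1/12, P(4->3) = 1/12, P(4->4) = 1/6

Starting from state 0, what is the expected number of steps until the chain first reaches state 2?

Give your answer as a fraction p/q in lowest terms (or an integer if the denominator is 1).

Answer: 19308/3905

Derivation:
Let h_i = expected steps to first reach 2 from state i.
Boundary: h_2 = 0.
First-step equations for the other states:
  h_0 = 1 + 1/6*h_0 + 1/4*h_1 + 5/12*h_2 + 1/12*h_3 + 1/12*h_4
  h_1 = 1 + 1/12*h_0 + 1/12*h_1 + 1/12*h_2 + 1/3*h_3 + 5/12*h_4
  h_3 = 1 + 1/12*h_0 + 1/6*h_1 + 1/12*h_2 + 1/6*h_3 + 1/2*h_4
  h_4 = 1 + 1/4*h_0 + 5/12*h_1 + 1/12*h_2 + 1/12*h_3 + 1/6*h_4

Substituting h_2 = 0 and rearranging gives the linear system (I - Q) h = 1:
  [5/6, -1/4, -1/12, -1/12] . (h_0, h_1, h_3, h_4) = 1
  [-1/12, 11/12, -1/3, -5/12] . (h_0, h_1, h_3, h_4) = 1
  [-1/12, -1/6, 5/6, -1/2] . (h_0, h_1, h_3, h_4) = 1
  [-1/4, -5/12, -1/12, 5/6] . (h_0, h_1, h_3, h_4) = 1

Solving yields:
  h_0 = 19308/3905
  h_1 = 29532/3905
  h_3 = 2676/355
  h_4 = 28188/3905

Starting state is 0, so the expected hitting time is h_0 = 19308/3905.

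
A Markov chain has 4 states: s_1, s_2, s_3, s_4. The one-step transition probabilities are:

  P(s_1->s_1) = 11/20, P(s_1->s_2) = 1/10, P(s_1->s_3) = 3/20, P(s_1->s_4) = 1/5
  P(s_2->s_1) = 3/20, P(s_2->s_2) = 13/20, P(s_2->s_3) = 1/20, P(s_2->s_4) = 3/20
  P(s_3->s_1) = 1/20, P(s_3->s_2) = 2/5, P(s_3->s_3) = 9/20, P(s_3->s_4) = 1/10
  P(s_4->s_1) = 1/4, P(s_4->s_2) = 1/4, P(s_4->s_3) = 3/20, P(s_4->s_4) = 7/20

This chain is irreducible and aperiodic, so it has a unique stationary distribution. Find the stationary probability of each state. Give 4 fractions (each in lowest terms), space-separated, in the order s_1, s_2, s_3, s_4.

The stationary distribution satisfies pi = pi * P, i.e.:
  pi_s_1 = 11/20*pi_s_1 + 3/20*pi_s_2 + 1/20*pi_s_3 + 1/4*pi_s_4
  pi_s_2 = 1/10*pi_s_1 + 13/20*pi_s_2 + 2/5*pi_s_3 + 1/4*pi_s_4
  pi_s_3 = 3/20*pi_s_1 + 1/20*pi_s_2 + 9/20*pi_s_3 + 3/20*pi_s_4
  pi_s_4 = 1/5*pi_s_1 + 3/20*pi_s_2 + 1/10*pi_s_3 + 7/20*pi_s_4
with normalization: pi_s_1 + pi_s_2 + pi_s_3 + pi_s_4 = 1.

Using the first 3 balance equations plus normalization, the linear system A*pi = b is:
  [-9/20, 3/20, 1/20, 1/4] . pi = 0
  [1/10, -7/20, 2/5, 1/4] . pi = 0
  [3/20, 1/20, -11/20, 3/20] . pi = 0
  [1, 1, 1, 1] . pi = 1

Solving yields:
  pi_s_1 = 76/297
  pi_s_2 = 233/594
  pi_s_3 = 47/297
  pi_s_4 = 115/594

Verification (pi * P):
  76/297*11/20 + 233/594*3/20 + 47/297*1/20 + 115/594*1/4 = 76/297 = pi_s_1  (ok)
  76/297*1/10 + 233/594*13/20 + 47/297*2/5 + 115/594*1/4 = 233/594 = pi_s_2  (ok)
  76/297*3/20 + 233/594*1/20 + 47/297*9/20 + 115/594*3/20 = 47/297 = pi_s_3  (ok)
  76/297*1/5 + 233/594*3/20 + 47/297*1/10 + 115/594*7/20 = 115/594 = pi_s_4  (ok)

Answer: 76/297 233/594 47/297 115/594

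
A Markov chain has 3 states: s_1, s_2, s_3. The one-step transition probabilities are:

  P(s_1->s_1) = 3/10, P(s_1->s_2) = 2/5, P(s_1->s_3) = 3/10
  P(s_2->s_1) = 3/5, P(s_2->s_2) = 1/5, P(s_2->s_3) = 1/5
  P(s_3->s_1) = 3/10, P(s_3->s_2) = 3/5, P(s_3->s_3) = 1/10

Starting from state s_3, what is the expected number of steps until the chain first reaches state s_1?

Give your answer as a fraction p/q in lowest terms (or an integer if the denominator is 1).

Let h_i = expected steps to first reach s_1 from state i.
Boundary: h_s_1 = 0.
First-step equations for the other states:
  h_s_2 = 1 + 3/5*h_s_1 + 1/5*h_s_2 + 1/5*h_s_3
  h_s_3 = 1 + 3/10*h_s_1 + 3/5*h_s_2 + 1/10*h_s_3

Substituting h_s_1 = 0 and rearranging gives the linear system (I - Q) h = 1:
  [4/5, -1/5] . (h_s_2, h_s_3) = 1
  [-3/5, 9/10] . (h_s_2, h_s_3) = 1

Solving yields:
  h_s_2 = 11/6
  h_s_3 = 7/3

Starting state is s_3, so the expected hitting time is h_s_3 = 7/3.

Answer: 7/3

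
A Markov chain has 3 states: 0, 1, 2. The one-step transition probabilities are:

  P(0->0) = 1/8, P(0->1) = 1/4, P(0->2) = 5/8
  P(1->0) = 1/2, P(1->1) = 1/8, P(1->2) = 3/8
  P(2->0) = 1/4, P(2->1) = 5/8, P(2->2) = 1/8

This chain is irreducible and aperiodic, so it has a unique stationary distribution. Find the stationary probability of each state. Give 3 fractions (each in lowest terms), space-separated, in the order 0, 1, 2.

Answer: 17/57 13/38 41/114

Derivation:
The stationary distribution satisfies pi = pi * P, i.e.:
  pi_0 = 1/8*pi_0 + 1/2*pi_1 + 1/4*pi_2
  pi_1 = 1/4*pi_0 + 1/8*pi_1 + 5/8*pi_2
  pi_2 = 5/8*pi_0 + 3/8*pi_1 + 1/8*pi_2
with normalization: pi_0 + pi_1 + pi_2 = 1.

Using the first 2 balance equations plus normalization, the linear system A*pi = b is:
  [-7/8, 1/2, 1/4] . pi = 0
  [1/4, -7/8, 5/8] . pi = 0
  [1, 1, 1] . pi = 1

Solving yields:
  pi_0 = 17/57
  pi_1 = 13/38
  pi_2 = 41/114

Verification (pi * P):
  17/57*1/8 + 13/38*1/2 + 41/114*1/4 = 17/57 = pi_0  (ok)
  17/57*1/4 + 13/38*1/8 + 41/114*5/8 = 13/38 = pi_1  (ok)
  17/57*5/8 + 13/38*3/8 + 41/114*1/8 = 41/114 = pi_2  (ok)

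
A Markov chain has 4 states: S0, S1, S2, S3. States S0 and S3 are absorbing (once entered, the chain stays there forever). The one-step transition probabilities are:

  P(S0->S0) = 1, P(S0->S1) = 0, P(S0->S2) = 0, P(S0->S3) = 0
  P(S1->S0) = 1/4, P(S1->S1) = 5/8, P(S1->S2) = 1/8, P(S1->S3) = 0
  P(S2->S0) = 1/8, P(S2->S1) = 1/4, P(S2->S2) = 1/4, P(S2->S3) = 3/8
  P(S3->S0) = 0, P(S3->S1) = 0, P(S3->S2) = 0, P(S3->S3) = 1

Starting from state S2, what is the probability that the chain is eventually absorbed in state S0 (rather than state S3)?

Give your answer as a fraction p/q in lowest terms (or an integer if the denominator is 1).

Answer: 7/16

Derivation:
Let a_i = P(absorbed in S0 | start in state i).
Boundary conditions: a_S0 = 1, a_S3 = 0.
For each transient state i, a_i = sum_j P(i->j) * a_j:
  a_S1 = 1/4*a_S0 + 5/8*a_S1 + 1/8*a_S2 + 0*a_S3
  a_S2 = 1/8*a_S0 + 1/4*a_S1 + 1/4*a_S2 + 3/8*a_S3

Substituting a_S0 = 1 and a_S3 = 0, rearrange to (I - Q) a = r where r[i] = P(i -> S0):
  [3/8, -1/8] . (a_S1, a_S2) = 1/4
  [-1/4, 3/4] . (a_S1, a_S2) = 1/8

Solving yields:
  a_S1 = 13/16
  a_S2 = 7/16

Starting state is S2, so the absorption probability is a_S2 = 7/16.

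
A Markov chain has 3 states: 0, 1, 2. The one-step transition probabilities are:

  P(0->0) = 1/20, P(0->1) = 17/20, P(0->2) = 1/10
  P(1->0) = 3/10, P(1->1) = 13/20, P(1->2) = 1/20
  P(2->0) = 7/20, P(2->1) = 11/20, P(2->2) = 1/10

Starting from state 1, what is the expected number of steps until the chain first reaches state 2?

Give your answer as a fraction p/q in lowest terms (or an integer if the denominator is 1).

Answer: 500/31

Derivation:
Let h_i = expected steps to first reach 2 from state i.
Boundary: h_2 = 0.
First-step equations for the other states:
  h_0 = 1 + 1/20*h_0 + 17/20*h_1 + 1/10*h_2
  h_1 = 1 + 3/10*h_0 + 13/20*h_1 + 1/20*h_2

Substituting h_2 = 0 and rearranging gives the linear system (I - Q) h = 1:
  [19/20, -17/20] . (h_0, h_1) = 1
  [-3/10, 7/20] . (h_0, h_1) = 1

Solving yields:
  h_0 = 480/31
  h_1 = 500/31

Starting state is 1, so the expected hitting time is h_1 = 500/31.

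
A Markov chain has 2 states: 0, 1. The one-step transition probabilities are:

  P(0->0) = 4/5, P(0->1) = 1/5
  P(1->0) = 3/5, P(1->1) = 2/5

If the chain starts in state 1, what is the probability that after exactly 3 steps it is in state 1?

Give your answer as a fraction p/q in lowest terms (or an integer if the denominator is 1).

Answer: 32/125

Derivation:
Computing P^3 by repeated multiplication:
P^1 =
  0: [4/5, 1/5]
  1: [3/5, 2/5]
P^2 =
  0: [19/25, 6/25]
  1: [18/25, 7/25]
P^3 =
  0: [94/125, 31/125]
  1: [93/125, 32/125]

(P^3)[1 -> 1] = 32/125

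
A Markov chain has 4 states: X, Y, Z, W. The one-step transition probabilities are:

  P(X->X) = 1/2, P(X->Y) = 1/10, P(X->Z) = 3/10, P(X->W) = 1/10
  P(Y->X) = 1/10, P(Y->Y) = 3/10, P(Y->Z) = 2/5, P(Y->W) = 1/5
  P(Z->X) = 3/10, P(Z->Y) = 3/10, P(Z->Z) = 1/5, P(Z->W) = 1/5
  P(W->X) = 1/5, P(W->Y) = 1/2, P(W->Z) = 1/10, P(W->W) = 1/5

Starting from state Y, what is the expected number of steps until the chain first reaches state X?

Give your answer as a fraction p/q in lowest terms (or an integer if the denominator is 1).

Let h_i = expected steps to first reach X from state i.
Boundary: h_X = 0.
First-step equations for the other states:
  h_Y = 1 + 1/10*h_X + 3/10*h_Y + 2/5*h_Z + 1/5*h_W
  h_Z = 1 + 3/10*h_X + 3/10*h_Y + 1/5*h_Z + 1/5*h_W
  h_W = 1 + 1/5*h_X + 1/2*h_Y + 1/10*h_Z + 1/5*h_W

Substituting h_X = 0 and rearranging gives the linear system (I - Q) h = 1:
  [7/10, -2/5, -1/5] . (h_Y, h_Z, h_W) = 1
  [-3/10, 4/5, -1/5] . (h_Y, h_Z, h_W) = 1
  [-1/2, -1/10, 4/5] . (h_Y, h_Z, h_W) = 1

Solving yields:
  h_Y = 300/53
  h_Z = 250/53
  h_W = 285/53

Starting state is Y, so the expected hitting time is h_Y = 300/53.

Answer: 300/53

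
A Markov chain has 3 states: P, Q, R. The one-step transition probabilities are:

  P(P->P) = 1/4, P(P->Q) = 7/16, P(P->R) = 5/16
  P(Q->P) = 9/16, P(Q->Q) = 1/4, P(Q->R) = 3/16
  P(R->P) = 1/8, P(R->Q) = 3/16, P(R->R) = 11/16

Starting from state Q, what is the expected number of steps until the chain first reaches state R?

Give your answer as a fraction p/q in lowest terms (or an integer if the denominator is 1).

Let h_i = expected steps to first reach R from state i.
Boundary: h_R = 0.
First-step equations for the other states:
  h_P = 1 + 1/4*h_P + 7/16*h_Q + 5/16*h_R
  h_Q = 1 + 9/16*h_P + 1/4*h_Q + 3/16*h_R

Substituting h_R = 0 and rearranging gives the linear system (I - Q) h = 1:
  [3/4, -7/16] . (h_P, h_Q) = 1
  [-9/16, 3/4] . (h_P, h_Q) = 1

Solving yields:
  h_P = 304/81
  h_Q = 112/27

Starting state is Q, so the expected hitting time is h_Q = 112/27.

Answer: 112/27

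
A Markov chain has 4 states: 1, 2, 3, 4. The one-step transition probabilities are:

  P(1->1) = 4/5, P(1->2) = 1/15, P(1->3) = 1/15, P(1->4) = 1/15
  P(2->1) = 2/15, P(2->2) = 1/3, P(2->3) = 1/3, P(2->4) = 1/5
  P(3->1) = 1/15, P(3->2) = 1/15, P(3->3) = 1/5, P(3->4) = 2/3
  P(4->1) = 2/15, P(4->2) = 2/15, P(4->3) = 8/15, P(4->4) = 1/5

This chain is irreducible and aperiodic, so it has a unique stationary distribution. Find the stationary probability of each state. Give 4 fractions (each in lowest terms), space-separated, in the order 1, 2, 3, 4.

Answer: 8/23 8/69 6/23 19/69

Derivation:
The stationary distribution satisfies pi = pi * P, i.e.:
  pi_1 = 4/5*pi_1 + 2/15*pi_2 + 1/15*pi_3 + 2/15*pi_4
  pi_2 = 1/15*pi_1 + 1/3*pi_2 + 1/15*pi_3 + 2/15*pi_4
  pi_3 = 1/15*pi_1 + 1/3*pi_2 + 1/5*pi_3 + 8/15*pi_4
  pi_4 = 1/15*pi_1 + 1/5*pi_2 + 2/3*pi_3 + 1/5*pi_4
with normalization: pi_1 + pi_2 + pi_3 + pi_4 = 1.

Using the first 3 balance equations plus normalization, the linear system A*pi = b is:
  [-1/5, 2/15, 1/15, 2/15] . pi = 0
  [1/15, -2/3, 1/15, 2/15] . pi = 0
  [1/15, 1/3, -4/5, 8/15] . pi = 0
  [1, 1, 1, 1] . pi = 1

Solving yields:
  pi_1 = 8/23
  pi_2 = 8/69
  pi_3 = 6/23
  pi_4 = 19/69

Verification (pi * P):
  8/23*4/5 + 8/69*2/15 + 6/23*1/15 + 19/69*2/15 = 8/23 = pi_1  (ok)
  8/23*1/15 + 8/69*1/3 + 6/23*1/15 + 19/69*2/15 = 8/69 = pi_2  (ok)
  8/23*1/15 + 8/69*1/3 + 6/23*1/5 + 19/69*8/15 = 6/23 = pi_3  (ok)
  8/23*1/15 + 8/69*1/5 + 6/23*2/3 + 19/69*1/5 = 19/69 = pi_4  (ok)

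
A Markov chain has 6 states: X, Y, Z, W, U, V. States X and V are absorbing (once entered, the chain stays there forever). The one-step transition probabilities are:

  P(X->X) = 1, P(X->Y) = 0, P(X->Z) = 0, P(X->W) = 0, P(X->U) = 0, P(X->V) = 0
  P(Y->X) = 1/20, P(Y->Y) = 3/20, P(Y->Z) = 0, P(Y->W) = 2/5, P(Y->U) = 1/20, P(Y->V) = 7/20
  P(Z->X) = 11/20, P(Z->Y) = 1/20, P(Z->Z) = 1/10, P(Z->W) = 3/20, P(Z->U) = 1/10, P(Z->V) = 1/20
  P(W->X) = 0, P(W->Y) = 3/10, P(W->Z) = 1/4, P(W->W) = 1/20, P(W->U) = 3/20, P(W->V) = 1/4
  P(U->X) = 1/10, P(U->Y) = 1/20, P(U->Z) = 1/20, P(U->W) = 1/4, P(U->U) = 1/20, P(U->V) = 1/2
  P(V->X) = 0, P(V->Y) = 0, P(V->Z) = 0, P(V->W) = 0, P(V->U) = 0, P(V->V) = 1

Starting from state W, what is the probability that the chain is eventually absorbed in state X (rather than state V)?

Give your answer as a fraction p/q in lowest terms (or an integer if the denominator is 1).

Let a_i = P(absorbed in X | start in state i).
Boundary conditions: a_X = 1, a_V = 0.
For each transient state i, a_i = sum_j P(i->j) * a_j:
  a_Y = 1/20*a_X + 3/20*a_Y + 0*a_Z + 2/5*a_W + 1/20*a_U + 7/20*a_V
  a_Z = 11/20*a_X + 1/20*a_Y + 1/10*a_Z + 3/20*a_W + 1/10*a_U + 1/20*a_V
  a_W = 0*a_X + 3/10*a_Y + 1/4*a_Z + 1/20*a_W + 3/20*a_U + 1/4*a_V
  a_U = 1/10*a_X + 1/20*a_Y + 1/20*a_Z + 1/4*a_W + 1/20*a_U + 1/2*a_V

Substituting a_X = 1 and a_V = 0, rearrange to (I - Q) a = r where r[i] = P(i -> X):
  [17/20, 0, -2/5, -1/20] . (a_Y, a_Z, a_W, a_U) = 1/20
  [-1/20, 9/10, -3/20, -1/10] . (a_Y, a_Z, a_W, a_U) = 11/20
  [-3/10, -1/4, 19/20, -3/20] . (a_Y, a_Z, a_W, a_U) = 0
  [-1/20, -1/20, -1/4, 19/20] . (a_Y, a_Z, a_W, a_U) = 1/10

Solving yields:
  a_Y = 16632/80837
  a_Z = 56190/80837
  a_W = 22941/80837
  a_U = 18379/80837

Starting state is W, so the absorption probability is a_W = 22941/80837.

Answer: 22941/80837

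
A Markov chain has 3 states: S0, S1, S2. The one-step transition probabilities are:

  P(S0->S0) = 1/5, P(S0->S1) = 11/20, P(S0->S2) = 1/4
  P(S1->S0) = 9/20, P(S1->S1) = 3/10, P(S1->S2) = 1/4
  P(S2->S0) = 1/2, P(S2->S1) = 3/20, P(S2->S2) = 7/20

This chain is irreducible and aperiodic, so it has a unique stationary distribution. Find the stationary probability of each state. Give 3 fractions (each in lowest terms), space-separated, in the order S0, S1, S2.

Answer: 167/450 79/225 5/18

Derivation:
The stationary distribution satisfies pi = pi * P, i.e.:
  pi_S0 = 1/5*pi_S0 + 9/20*pi_S1 + 1/2*pi_S2
  pi_S1 = 11/20*pi_S0 + 3/10*pi_S1 + 3/20*pi_S2
  pi_S2 = 1/4*pi_S0 + 1/4*pi_S1 + 7/20*pi_S2
with normalization: pi_S0 + pi_S1 + pi_S2 = 1.

Using the first 2 balance equations plus normalization, the linear system A*pi = b is:
  [-4/5, 9/20, 1/2] . pi = 0
  [11/20, -7/10, 3/20] . pi = 0
  [1, 1, 1] . pi = 1

Solving yields:
  pi_S0 = 167/450
  pi_S1 = 79/225
  pi_S2 = 5/18

Verification (pi * P):
  167/450*1/5 + 79/225*9/20 + 5/18*1/2 = 167/450 = pi_S0  (ok)
  167/450*11/20 + 79/225*3/10 + 5/18*3/20 = 79/225 = pi_S1  (ok)
  167/450*1/4 + 79/225*1/4 + 5/18*7/20 = 5/18 = pi_S2  (ok)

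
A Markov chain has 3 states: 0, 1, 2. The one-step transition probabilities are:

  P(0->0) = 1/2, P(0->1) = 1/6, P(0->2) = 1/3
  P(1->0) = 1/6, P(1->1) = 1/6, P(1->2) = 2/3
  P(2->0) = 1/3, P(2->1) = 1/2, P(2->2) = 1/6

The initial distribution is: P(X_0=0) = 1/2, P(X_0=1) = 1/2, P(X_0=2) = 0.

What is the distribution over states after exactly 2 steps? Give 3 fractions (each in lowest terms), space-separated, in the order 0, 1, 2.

Answer: 13/36 1/3 11/36

Derivation:
Propagating the distribution step by step (d_{t+1} = d_t * P):
d_0 = (0=1/2, 1=1/2, 2=0)
  d_1[0] = 1/2*1/2 + 1/2*1/6 + 0*1/3 = 1/3
  d_1[1] = 1/2*1/6 + 1/2*1/6 + 0*1/2 = 1/6
  d_1[2] = 1/2*1/3 + 1/2*2/3 + 0*1/6 = 1/2
d_1 = (0=1/3, 1=1/6, 2=1/2)
  d_2[0] = 1/3*1/2 + 1/6*1/6 + 1/2*1/3 = 13/36
  d_2[1] = 1/3*1/6 + 1/6*1/6 + 1/2*1/2 = 1/3
  d_2[2] = 1/3*1/3 + 1/6*2/3 + 1/2*1/6 = 11/36
d_2 = (0=13/36, 1=1/3, 2=11/36)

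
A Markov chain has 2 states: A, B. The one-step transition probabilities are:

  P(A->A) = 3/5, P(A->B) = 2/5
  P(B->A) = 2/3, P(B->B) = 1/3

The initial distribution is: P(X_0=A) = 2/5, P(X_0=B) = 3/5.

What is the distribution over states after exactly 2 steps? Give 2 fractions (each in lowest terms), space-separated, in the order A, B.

Answer: 78/125 47/125

Derivation:
Propagating the distribution step by step (d_{t+1} = d_t * P):
d_0 = (A=2/5, B=3/5)
  d_1[A] = 2/5*3/5 + 3/5*2/3 = 16/25
  d_1[B] = 2/5*2/5 + 3/5*1/3 = 9/25
d_1 = (A=16/25, B=9/25)
  d_2[A] = 16/25*3/5 + 9/25*2/3 = 78/125
  d_2[B] = 16/25*2/5 + 9/25*1/3 = 47/125
d_2 = (A=78/125, B=47/125)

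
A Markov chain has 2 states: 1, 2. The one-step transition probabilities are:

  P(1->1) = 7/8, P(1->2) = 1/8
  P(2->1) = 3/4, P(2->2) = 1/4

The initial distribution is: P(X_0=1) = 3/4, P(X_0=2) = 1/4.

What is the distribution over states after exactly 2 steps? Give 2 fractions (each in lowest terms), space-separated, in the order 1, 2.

Propagating the distribution step by step (d_{t+1} = d_t * P):
d_0 = (1=3/4, 2=1/4)
  d_1[1] = 3/4*7/8 + 1/4*3/4 = 27/32
  d_1[2] = 3/4*1/8 + 1/4*1/4 = 5/32
d_1 = (1=27/32, 2=5/32)
  d_2[1] = 27/32*7/8 + 5/32*3/4 = 219/256
  d_2[2] = 27/32*1/8 + 5/32*1/4 = 37/256
d_2 = (1=219/256, 2=37/256)

Answer: 219/256 37/256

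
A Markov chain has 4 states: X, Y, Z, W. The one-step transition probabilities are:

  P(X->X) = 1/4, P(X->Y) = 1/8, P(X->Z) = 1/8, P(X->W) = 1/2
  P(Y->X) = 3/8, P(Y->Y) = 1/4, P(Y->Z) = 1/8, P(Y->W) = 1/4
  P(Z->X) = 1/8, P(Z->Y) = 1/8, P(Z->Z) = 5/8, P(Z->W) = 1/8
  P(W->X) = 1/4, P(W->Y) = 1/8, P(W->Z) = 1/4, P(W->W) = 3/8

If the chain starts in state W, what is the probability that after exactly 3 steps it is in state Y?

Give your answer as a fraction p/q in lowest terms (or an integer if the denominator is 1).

Computing P^3 by repeated multiplication:
P^1 =
  X: [1/4, 1/8, 1/8, 1/2]
  Y: [3/8, 1/4, 1/8, 1/4]
  Z: [1/8, 1/8, 5/8, 1/8]
  W: [1/4, 1/8, 1/4, 3/8]
P^2 =
  X: [1/4, 9/64, 1/4, 23/64]
  Y: [17/64, 5/32, 7/32, 23/64]
  Z: [3/16, 9/64, 29/64, 7/32]
  W: [15/64, 9/64, 19/64, 21/64]
P^3 =
  X: [121/512, 73/512, 151/512, 167/512]
  Y: [31/128, 37/256, 143/512, 171/512]
  Z: [27/128, 73/512, 97/256, 137/512]
  W: [59/256, 73/512, 161/512, 5/16]

(P^3)[W -> Y] = 73/512

Answer: 73/512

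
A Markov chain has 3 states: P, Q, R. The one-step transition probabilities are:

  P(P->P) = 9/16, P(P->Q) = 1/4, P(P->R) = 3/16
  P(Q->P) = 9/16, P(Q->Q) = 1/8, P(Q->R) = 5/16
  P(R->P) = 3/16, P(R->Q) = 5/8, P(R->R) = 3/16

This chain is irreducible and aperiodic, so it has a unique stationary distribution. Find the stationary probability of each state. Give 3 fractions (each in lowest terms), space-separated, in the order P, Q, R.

Answer: 11/23 41/138 31/138

Derivation:
The stationary distribution satisfies pi = pi * P, i.e.:
  pi_P = 9/16*pi_P + 9/16*pi_Q + 3/16*pi_R
  pi_Q = 1/4*pi_P + 1/8*pi_Q + 5/8*pi_R
  pi_R = 3/16*pi_P + 5/16*pi_Q + 3/16*pi_R
with normalization: pi_P + pi_Q + pi_R = 1.

Using the first 2 balance equations plus normalization, the linear system A*pi = b is:
  [-7/16, 9/16, 3/16] . pi = 0
  [1/4, -7/8, 5/8] . pi = 0
  [1, 1, 1] . pi = 1

Solving yields:
  pi_P = 11/23
  pi_Q = 41/138
  pi_R = 31/138

Verification (pi * P):
  11/23*9/16 + 41/138*9/16 + 31/138*3/16 = 11/23 = pi_P  (ok)
  11/23*1/4 + 41/138*1/8 + 31/138*5/8 = 41/138 = pi_Q  (ok)
  11/23*3/16 + 41/138*5/16 + 31/138*3/16 = 31/138 = pi_R  (ok)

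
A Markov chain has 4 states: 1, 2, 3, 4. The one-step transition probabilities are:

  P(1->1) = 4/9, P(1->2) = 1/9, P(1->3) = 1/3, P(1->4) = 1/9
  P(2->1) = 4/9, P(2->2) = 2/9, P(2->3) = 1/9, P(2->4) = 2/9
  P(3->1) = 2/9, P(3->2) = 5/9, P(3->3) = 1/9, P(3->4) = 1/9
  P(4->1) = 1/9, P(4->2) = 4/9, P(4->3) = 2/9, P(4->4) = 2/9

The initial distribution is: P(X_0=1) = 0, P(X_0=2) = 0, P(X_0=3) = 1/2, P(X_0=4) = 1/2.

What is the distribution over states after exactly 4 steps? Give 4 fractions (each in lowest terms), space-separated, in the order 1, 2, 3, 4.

Propagating the distribution step by step (d_{t+1} = d_t * P):
d_0 = (1=0, 2=0, 3=1/2, 4=1/2)
  d_1[1] = 0*4/9 + 0*4/9 + 1/2*2/9 + 1/2*1/9 = 1/6
  d_1[2] = 0*1/9 + 0*2/9 + 1/2*5/9 + 1/2*4/9 = 1/2
  d_1[3] = 0*1/3 + 0*1/9 + 1/2*1/9 + 1/2*2/9 = 1/6
  d_1[4] = 0*1/9 + 0*2/9 + 1/2*1/9 + 1/2*2/9 = 1/6
d_1 = (1=1/6, 2=1/2, 3=1/6, 4=1/6)
  d_2[1] = 1/6*4/9 + 1/2*4/9 + 1/6*2/9 + 1/6*1/9 = 19/54
  d_2[2] = 1/6*1/9 + 1/2*2/9 + 1/6*5/9 + 1/6*4/9 = 8/27
  d_2[3] = 1/6*1/3 + 1/2*1/9 + 1/6*1/9 + 1/6*2/9 = 1/6
  d_2[4] = 1/6*1/9 + 1/2*2/9 + 1/6*1/9 + 1/6*2/9 = 5/27
d_2 = (1=19/54, 2=8/27, 3=1/6, 4=5/27)
  d_3[1] = 19/54*4/9 + 8/27*4/9 + 1/6*2/9 + 5/27*1/9 = 28/81
  d_3[2] = 19/54*1/9 + 8/27*2/9 + 1/6*5/9 + 5/27*4/9 = 68/243
  d_3[3] = 19/54*1/3 + 8/27*1/9 + 1/6*1/9 + 5/27*2/9 = 17/81
  d_3[4] = 19/54*1/9 + 8/27*2/9 + 1/6*1/9 + 5/27*2/9 = 40/243
d_3 = (1=28/81, 2=68/243, 3=17/81, 4=40/243)
  d_4[1] = 28/81*4/9 + 68/243*4/9 + 17/81*2/9 + 40/243*1/9 = 250/729
  d_4[2] = 28/81*1/9 + 68/243*2/9 + 17/81*5/9 + 40/243*4/9 = 635/2187
  d_4[3] = 28/81*1/3 + 68/243*1/9 + 17/81*1/9 + 40/243*2/9 = 451/2187
  d_4[4] = 28/81*1/9 + 68/243*2/9 + 17/81*1/9 + 40/243*2/9 = 13/81
d_4 = (1=250/729, 2=635/2187, 3=451/2187, 4=13/81)

Answer: 250/729 635/2187 451/2187 13/81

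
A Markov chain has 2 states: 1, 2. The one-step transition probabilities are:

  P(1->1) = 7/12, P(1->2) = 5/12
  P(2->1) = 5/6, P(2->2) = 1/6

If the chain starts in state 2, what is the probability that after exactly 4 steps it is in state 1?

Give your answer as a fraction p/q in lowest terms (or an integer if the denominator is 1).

Answer: 85/128

Derivation:
Computing P^4 by repeated multiplication:
P^1 =
  1: [7/12, 5/12]
  2: [5/6, 1/6]
P^2 =
  1: [11/16, 5/16]
  2: [5/8, 3/8]
P^3 =
  1: [127/192, 65/192]
  2: [65/96, 31/96]
P^4 =
  1: [171/256, 85/256]
  2: [85/128, 43/128]

(P^4)[2 -> 1] = 85/128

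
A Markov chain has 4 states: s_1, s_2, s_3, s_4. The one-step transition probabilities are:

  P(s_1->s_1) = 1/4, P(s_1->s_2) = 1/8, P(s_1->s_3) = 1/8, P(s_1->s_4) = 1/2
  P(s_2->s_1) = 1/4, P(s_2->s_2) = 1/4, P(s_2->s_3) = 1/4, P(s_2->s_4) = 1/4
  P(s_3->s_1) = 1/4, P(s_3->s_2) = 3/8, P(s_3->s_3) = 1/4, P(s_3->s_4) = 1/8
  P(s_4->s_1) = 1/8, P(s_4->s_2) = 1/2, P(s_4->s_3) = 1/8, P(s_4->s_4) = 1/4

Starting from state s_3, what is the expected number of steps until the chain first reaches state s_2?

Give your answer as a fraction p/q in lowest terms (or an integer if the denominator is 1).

Let h_i = expected steps to first reach s_2 from state i.
Boundary: h_s_2 = 0.
First-step equations for the other states:
  h_s_1 = 1 + 1/4*h_s_1 + 1/8*h_s_2 + 1/8*h_s_3 + 1/2*h_s_4
  h_s_3 = 1 + 1/4*h_s_1 + 3/8*h_s_2 + 1/4*h_s_3 + 1/8*h_s_4
  h_s_4 = 1 + 1/8*h_s_1 + 1/2*h_s_2 + 1/8*h_s_3 + 1/4*h_s_4

Substituting h_s_2 = 0 and rearranging gives the linear system (I - Q) h = 1:
  [3/4, -1/8, -1/2] . (h_s_1, h_s_3, h_s_4) = 1
  [-1/4, 3/4, -1/8] . (h_s_1, h_s_3, h_s_4) = 1
  [-1/8, -1/8, 3/4] . (h_s_1, h_s_3, h_s_4) = 1

Solving yields:
  h_s_1 = 112/33
  h_s_3 = 472/165
  h_s_4 = 392/165

Starting state is s_3, so the expected hitting time is h_s_3 = 472/165.

Answer: 472/165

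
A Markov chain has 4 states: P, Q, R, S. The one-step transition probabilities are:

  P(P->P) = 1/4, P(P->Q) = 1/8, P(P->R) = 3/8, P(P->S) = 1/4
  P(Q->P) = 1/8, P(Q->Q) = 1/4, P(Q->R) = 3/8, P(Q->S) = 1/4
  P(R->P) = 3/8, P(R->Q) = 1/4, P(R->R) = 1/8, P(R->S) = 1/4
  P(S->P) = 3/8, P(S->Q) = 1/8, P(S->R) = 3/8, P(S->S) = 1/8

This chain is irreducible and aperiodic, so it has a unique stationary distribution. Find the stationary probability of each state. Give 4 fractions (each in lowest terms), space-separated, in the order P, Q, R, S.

The stationary distribution satisfies pi = pi * P, i.e.:
  pi_P = 1/4*pi_P + 1/8*pi_Q + 3/8*pi_R + 3/8*pi_S
  pi_Q = 1/8*pi_P + 1/4*pi_Q + 1/4*pi_R + 1/8*pi_S
  pi_R = 3/8*pi_P + 3/8*pi_Q + 1/8*pi_R + 3/8*pi_S
  pi_S = 1/4*pi_P + 1/4*pi_Q + 1/4*pi_R + 1/8*pi_S
with normalization: pi_P + pi_Q + pi_R + pi_S = 1.

Using the first 3 balance equations plus normalization, the linear system A*pi = b is:
  [-3/4, 1/8, 3/8, 3/8] . pi = 0
  [1/8, -3/4, 1/4, 1/8] . pi = 0
  [3/8, 3/8, -7/8, 3/8] . pi = 0
  [1, 1, 1, 1] . pi = 1

Solving yields:
  pi_P = 92/315
  pi_Q = 13/70
  pi_R = 3/10
  pi_S = 2/9

Verification (pi * P):
  92/315*1/4 + 13/70*1/8 + 3/10*3/8 + 2/9*3/8 = 92/315 = pi_P  (ok)
  92/315*1/8 + 13/70*1/4 + 3/10*1/4 + 2/9*1/8 = 13/70 = pi_Q  (ok)
  92/315*3/8 + 13/70*3/8 + 3/10*1/8 + 2/9*3/8 = 3/10 = pi_R  (ok)
  92/315*1/4 + 13/70*1/4 + 3/10*1/4 + 2/9*1/8 = 2/9 = pi_S  (ok)

Answer: 92/315 13/70 3/10 2/9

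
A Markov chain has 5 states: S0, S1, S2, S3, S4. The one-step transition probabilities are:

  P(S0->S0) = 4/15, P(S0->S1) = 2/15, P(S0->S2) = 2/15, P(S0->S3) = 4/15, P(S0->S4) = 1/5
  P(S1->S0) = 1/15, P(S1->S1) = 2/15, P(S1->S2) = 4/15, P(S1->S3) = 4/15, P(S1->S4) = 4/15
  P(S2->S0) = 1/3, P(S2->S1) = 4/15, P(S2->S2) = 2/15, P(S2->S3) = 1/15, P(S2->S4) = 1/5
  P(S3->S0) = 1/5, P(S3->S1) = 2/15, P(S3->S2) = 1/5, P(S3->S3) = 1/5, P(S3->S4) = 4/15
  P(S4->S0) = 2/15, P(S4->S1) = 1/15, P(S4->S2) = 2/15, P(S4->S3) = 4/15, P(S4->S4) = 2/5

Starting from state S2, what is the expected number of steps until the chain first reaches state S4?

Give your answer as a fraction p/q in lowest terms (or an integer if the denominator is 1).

Let h_i = expected steps to first reach S4 from state i.
Boundary: h_S4 = 0.
First-step equations for the other states:
  h_S0 = 1 + 4/15*h_S0 + 2/15*h_S1 + 2/15*h_S2 + 4/15*h_S3 + 1/5*h_S4
  h_S1 = 1 + 1/15*h_S0 + 2/15*h_S1 + 4/15*h_S2 + 4/15*h_S3 + 4/15*h_S4
  h_S2 = 1 + 1/3*h_S0 + 4/15*h_S1 + 2/15*h_S2 + 1/15*h_S3 + 1/5*h_S4
  h_S3 = 1 + 1/5*h_S0 + 2/15*h_S1 + 1/5*h_S2 + 1/5*h_S3 + 4/15*h_S4

Substituting h_S4 = 0 and rearranging gives the linear system (I - Q) h = 1:
  [11/15, -2/15, -2/15, -4/15] . (h_S0, h_S1, h_S2, h_S3) = 1
  [-1/15, 13/15, -4/15, -4/15] . (h_S0, h_S1, h_S2, h_S3) = 1
  [-1/3, -4/15, 13/15, -1/15] . (h_S0, h_S1, h_S2, h_S3) = 1
  [-1/5, -2/15, -1/5, 4/5] . (h_S0, h_S1, h_S2, h_S3) = 1

Solving yields:
  h_S0 = 53715/12083
  h_S1 = 50160/12083
  h_S2 = 53910/12083
  h_S3 = 50370/12083

Starting state is S2, so the expected hitting time is h_S2 = 53910/12083.

Answer: 53910/12083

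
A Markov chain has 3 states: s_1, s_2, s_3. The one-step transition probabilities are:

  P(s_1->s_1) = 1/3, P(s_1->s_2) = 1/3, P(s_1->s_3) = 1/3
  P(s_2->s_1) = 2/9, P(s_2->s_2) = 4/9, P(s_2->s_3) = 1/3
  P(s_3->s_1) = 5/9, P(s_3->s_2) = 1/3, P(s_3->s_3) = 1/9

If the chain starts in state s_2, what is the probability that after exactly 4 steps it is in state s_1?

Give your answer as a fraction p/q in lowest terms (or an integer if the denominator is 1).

Answer: 2315/6561

Derivation:
Computing P^4 by repeated multiplication:
P^1 =
  s_1: [1/3, 1/3, 1/3]
  s_2: [2/9, 4/9, 1/3]
  s_3: [5/9, 1/3, 1/9]
P^2 =
  s_1: [10/27, 10/27, 7/27]
  s_2: [29/81, 31/81, 7/27]
  s_3: [26/81, 10/27, 25/81]
P^3 =
  s_1: [85/243, 91/243, 67/243]
  s_2: [254/729, 274/729, 67/243]
  s_3: [263/729, 91/243, 193/729]
P^4 =
  s_1: [772/2187, 820/2187, 595/2187]
  s_2: [2315/6561, 2461/6561, 595/2187]
  s_3: [2300/6561, 820/2187, 1801/6561]

(P^4)[s_2 -> s_1] = 2315/6561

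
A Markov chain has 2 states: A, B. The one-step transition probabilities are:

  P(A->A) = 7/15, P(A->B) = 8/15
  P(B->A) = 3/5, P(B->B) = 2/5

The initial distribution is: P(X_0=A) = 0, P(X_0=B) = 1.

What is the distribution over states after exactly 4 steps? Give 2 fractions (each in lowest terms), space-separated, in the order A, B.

Answer: 2977/5625 2648/5625

Derivation:
Propagating the distribution step by step (d_{t+1} = d_t * P):
d_0 = (A=0, B=1)
  d_1[A] = 0*7/15 + 1*3/5 = 3/5
  d_1[B] = 0*8/15 + 1*2/5 = 2/5
d_1 = (A=3/5, B=2/5)
  d_2[A] = 3/5*7/15 + 2/5*3/5 = 13/25
  d_2[B] = 3/5*8/15 + 2/5*2/5 = 12/25
d_2 = (A=13/25, B=12/25)
  d_3[A] = 13/25*7/15 + 12/25*3/5 = 199/375
  d_3[B] = 13/25*8/15 + 12/25*2/5 = 176/375
d_3 = (A=199/375, B=176/375)
  d_4[A] = 199/375*7/15 + 176/375*3/5 = 2977/5625
  d_4[B] = 199/375*8/15 + 176/375*2/5 = 2648/5625
d_4 = (A=2977/5625, B=2648/5625)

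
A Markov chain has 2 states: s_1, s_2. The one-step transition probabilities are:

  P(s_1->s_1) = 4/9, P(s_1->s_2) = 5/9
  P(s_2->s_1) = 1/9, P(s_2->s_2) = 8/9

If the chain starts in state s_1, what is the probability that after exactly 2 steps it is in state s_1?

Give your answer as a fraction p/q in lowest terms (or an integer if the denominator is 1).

Computing P^2 by repeated multiplication:
P^1 =
  s_1: [4/9, 5/9]
  s_2: [1/9, 8/9]
P^2 =
  s_1: [7/27, 20/27]
  s_2: [4/27, 23/27]

(P^2)[s_1 -> s_1] = 7/27

Answer: 7/27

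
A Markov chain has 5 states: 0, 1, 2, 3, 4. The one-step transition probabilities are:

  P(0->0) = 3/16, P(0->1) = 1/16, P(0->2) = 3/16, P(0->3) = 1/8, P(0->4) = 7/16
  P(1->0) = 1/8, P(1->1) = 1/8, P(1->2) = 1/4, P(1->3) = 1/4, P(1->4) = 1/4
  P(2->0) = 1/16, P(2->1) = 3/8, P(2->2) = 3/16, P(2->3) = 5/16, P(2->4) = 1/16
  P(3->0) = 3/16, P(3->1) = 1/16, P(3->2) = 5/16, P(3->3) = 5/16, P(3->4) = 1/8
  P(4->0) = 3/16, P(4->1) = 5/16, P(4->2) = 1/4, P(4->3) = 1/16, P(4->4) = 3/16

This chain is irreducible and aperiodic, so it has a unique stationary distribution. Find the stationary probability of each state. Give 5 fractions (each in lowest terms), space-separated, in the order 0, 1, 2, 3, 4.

The stationary distribution satisfies pi = pi * P, i.e.:
  pi_0 = 3/16*pi_0 + 1/8*pi_1 + 1/16*pi_2 + 3/16*pi_3 + 3/16*pi_4
  pi_1 = 1/16*pi_0 + 1/8*pi_1 + 3/8*pi_2 + 1/16*pi_3 + 5/16*pi_4
  pi_2 = 3/16*pi_0 + 1/4*pi_1 + 3/16*pi_2 + 5/16*pi_3 + 1/4*pi_4
  pi_3 = 1/8*pi_0 + 1/4*pi_1 + 5/16*pi_2 + 5/16*pi_3 + 1/16*pi_4
  pi_4 = 7/16*pi_0 + 1/4*pi_1 + 1/16*pi_2 + 1/8*pi_3 + 3/16*pi_4
with normalization: pi_0 + pi_1 + pi_2 + pi_3 + pi_4 = 1.

Using the first 4 balance equations plus normalization, the linear system A*pi = b is:
  [-13/16, 1/8, 1/16, 3/16, 3/16] . pi = 0
  [1/16, -7/8, 3/8, 1/16, 5/16] . pi = 0
  [3/16, 1/4, -13/16, 5/16, 1/4] . pi = 0
  [1/8, 1/4, 5/16, -11/16, 1/16] . pi = 0
  [1, 1, 1, 1, 1] . pi = 1

Solving yields:
  pi_0 = 9098/62687
  pi_1 = 12405/62687
  pi_2 = 15044/62687
  pi_3 = 14098/62687
  pi_4 = 12042/62687

Verification (pi * P):
  9098/62687*3/16 + 12405/62687*1/8 + 15044/62687*1/16 + 14098/62687*3/16 + 12042/62687*3/16 = 9098/62687 = pi_0  (ok)
  9098/62687*1/16 + 12405/62687*1/8 + 15044/62687*3/8 + 14098/62687*1/16 + 12042/62687*5/16 = 12405/62687 = pi_1  (ok)
  9098/62687*3/16 + 12405/62687*1/4 + 15044/62687*3/16 + 14098/62687*5/16 + 12042/62687*1/4 = 15044/62687 = pi_2  (ok)
  9098/62687*1/8 + 12405/62687*1/4 + 15044/62687*5/16 + 14098/62687*5/16 + 12042/62687*1/16 = 14098/62687 = pi_3  (ok)
  9098/62687*7/16 + 12405/62687*1/4 + 15044/62687*1/16 + 14098/62687*1/8 + 12042/62687*3/16 = 12042/62687 = pi_4  (ok)

Answer: 9098/62687 12405/62687 15044/62687 14098/62687 12042/62687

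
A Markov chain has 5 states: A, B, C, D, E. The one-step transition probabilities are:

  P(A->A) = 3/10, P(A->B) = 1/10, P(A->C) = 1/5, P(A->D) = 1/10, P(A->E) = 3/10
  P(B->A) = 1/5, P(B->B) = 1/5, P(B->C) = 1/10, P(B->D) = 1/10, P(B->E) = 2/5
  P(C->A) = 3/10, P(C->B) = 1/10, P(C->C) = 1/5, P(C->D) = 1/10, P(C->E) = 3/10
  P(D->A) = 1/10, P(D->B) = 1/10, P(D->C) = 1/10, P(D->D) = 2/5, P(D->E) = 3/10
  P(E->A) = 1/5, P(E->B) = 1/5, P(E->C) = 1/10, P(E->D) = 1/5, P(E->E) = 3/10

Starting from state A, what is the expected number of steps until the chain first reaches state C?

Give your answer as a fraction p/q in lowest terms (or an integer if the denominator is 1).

Answer: 3115/421

Derivation:
Let h_i = expected steps to first reach C from state i.
Boundary: h_C = 0.
First-step equations for the other states:
  h_A = 1 + 3/10*h_A + 1/10*h_B + 1/5*h_C + 1/10*h_D + 3/10*h_E
  h_B = 1 + 1/5*h_A + 1/5*h_B + 1/10*h_C + 1/10*h_D + 2/5*h_E
  h_D = 1 + 1/10*h_A + 1/10*h_B + 1/10*h_C + 2/5*h_D + 3/10*h_E
  h_E = 1 + 1/5*h_A + 1/5*h_B + 1/10*h_C + 1/5*h_D + 3/10*h_E

Substituting h_C = 0 and rearranging gives the linear system (I - Q) h = 1:
  [7/10, -1/10, -1/10, -3/10] . (h_A, h_B, h_D, h_E) = 1
  [-1/5, 4/5, -1/10, -2/5] . (h_A, h_B, h_D, h_E) = 1
  [-1/10, -1/10, 3/5, -3/10] . (h_A, h_B, h_D, h_E) = 1
  [-1/5, -1/5, -1/5, 7/10] . (h_A, h_B, h_D, h_E) = 1

Solving yields:
  h_A = 3115/421
  h_B = 3505/421
  h_D = 3560/421
  h_E = 3510/421

Starting state is A, so the expected hitting time is h_A = 3115/421.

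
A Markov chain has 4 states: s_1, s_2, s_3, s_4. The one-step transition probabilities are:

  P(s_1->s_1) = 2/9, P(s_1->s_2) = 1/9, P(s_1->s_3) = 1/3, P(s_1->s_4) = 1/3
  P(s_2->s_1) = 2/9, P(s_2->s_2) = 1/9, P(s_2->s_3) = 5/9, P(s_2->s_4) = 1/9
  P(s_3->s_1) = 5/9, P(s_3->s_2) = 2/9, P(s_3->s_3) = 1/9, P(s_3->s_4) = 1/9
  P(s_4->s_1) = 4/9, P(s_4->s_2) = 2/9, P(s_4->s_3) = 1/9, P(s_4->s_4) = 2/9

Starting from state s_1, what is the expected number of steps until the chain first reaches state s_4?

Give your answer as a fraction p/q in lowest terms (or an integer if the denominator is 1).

Answer: 873/205

Derivation:
Let h_i = expected steps to first reach s_4 from state i.
Boundary: h_s_4 = 0.
First-step equations for the other states:
  h_s_1 = 1 + 2/9*h_s_1 + 1/9*h_s_2 + 1/3*h_s_3 + 1/3*h_s_4
  h_s_2 = 1 + 2/9*h_s_1 + 1/9*h_s_2 + 5/9*h_s_3 + 1/9*h_s_4
  h_s_3 = 1 + 5/9*h_s_1 + 2/9*h_s_2 + 1/9*h_s_3 + 1/9*h_s_4

Substituting h_s_4 = 0 and rearranging gives the linear system (I - Q) h = 1:
  [7/9, -1/9, -1/3] . (h_s_1, h_s_2, h_s_3) = 1
  [-2/9, 8/9, -5/9] . (h_s_1, h_s_2, h_s_3) = 1
  [-5/9, -2/9, 8/9] . (h_s_1, h_s_2, h_s_3) = 1

Solving yields:
  h_s_1 = 873/205
  h_s_2 = 27/5
  h_s_3 = 1053/205

Starting state is s_1, so the expected hitting time is h_s_1 = 873/205.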